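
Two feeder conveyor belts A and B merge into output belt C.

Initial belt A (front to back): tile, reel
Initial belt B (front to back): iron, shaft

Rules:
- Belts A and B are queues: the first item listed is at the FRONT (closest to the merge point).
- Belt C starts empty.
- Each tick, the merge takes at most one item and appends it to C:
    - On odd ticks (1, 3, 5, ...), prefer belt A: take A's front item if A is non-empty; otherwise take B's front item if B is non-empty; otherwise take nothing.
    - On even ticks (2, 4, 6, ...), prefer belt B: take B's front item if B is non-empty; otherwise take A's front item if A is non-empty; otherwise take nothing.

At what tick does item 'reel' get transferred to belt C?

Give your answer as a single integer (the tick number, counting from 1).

Tick 1: prefer A, take tile from A; A=[reel] B=[iron,shaft] C=[tile]
Tick 2: prefer B, take iron from B; A=[reel] B=[shaft] C=[tile,iron]
Tick 3: prefer A, take reel from A; A=[-] B=[shaft] C=[tile,iron,reel]

Answer: 3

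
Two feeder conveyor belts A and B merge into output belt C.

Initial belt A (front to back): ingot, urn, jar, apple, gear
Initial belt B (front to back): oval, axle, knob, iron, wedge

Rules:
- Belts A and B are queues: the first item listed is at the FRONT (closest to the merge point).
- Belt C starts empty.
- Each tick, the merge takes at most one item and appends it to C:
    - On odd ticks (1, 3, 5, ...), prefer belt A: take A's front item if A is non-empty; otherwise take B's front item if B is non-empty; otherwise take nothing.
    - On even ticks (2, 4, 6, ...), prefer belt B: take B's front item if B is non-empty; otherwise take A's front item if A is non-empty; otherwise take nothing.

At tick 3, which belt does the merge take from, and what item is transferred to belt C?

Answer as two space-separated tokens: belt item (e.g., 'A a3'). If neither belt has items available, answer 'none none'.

Tick 1: prefer A, take ingot from A; A=[urn,jar,apple,gear] B=[oval,axle,knob,iron,wedge] C=[ingot]
Tick 2: prefer B, take oval from B; A=[urn,jar,apple,gear] B=[axle,knob,iron,wedge] C=[ingot,oval]
Tick 3: prefer A, take urn from A; A=[jar,apple,gear] B=[axle,knob,iron,wedge] C=[ingot,oval,urn]

Answer: A urn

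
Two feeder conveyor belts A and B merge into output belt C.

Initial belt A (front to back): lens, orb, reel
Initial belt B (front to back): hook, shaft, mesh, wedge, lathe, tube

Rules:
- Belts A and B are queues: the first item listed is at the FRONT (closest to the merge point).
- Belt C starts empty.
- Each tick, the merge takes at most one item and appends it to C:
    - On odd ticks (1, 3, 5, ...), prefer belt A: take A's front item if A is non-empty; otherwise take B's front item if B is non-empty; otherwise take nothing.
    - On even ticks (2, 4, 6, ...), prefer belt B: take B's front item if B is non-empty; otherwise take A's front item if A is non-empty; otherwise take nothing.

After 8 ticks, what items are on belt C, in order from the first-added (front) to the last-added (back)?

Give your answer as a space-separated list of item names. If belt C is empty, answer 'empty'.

Tick 1: prefer A, take lens from A; A=[orb,reel] B=[hook,shaft,mesh,wedge,lathe,tube] C=[lens]
Tick 2: prefer B, take hook from B; A=[orb,reel] B=[shaft,mesh,wedge,lathe,tube] C=[lens,hook]
Tick 3: prefer A, take orb from A; A=[reel] B=[shaft,mesh,wedge,lathe,tube] C=[lens,hook,orb]
Tick 4: prefer B, take shaft from B; A=[reel] B=[mesh,wedge,lathe,tube] C=[lens,hook,orb,shaft]
Tick 5: prefer A, take reel from A; A=[-] B=[mesh,wedge,lathe,tube] C=[lens,hook,orb,shaft,reel]
Tick 6: prefer B, take mesh from B; A=[-] B=[wedge,lathe,tube] C=[lens,hook,orb,shaft,reel,mesh]
Tick 7: prefer A, take wedge from B; A=[-] B=[lathe,tube] C=[lens,hook,orb,shaft,reel,mesh,wedge]
Tick 8: prefer B, take lathe from B; A=[-] B=[tube] C=[lens,hook,orb,shaft,reel,mesh,wedge,lathe]

Answer: lens hook orb shaft reel mesh wedge lathe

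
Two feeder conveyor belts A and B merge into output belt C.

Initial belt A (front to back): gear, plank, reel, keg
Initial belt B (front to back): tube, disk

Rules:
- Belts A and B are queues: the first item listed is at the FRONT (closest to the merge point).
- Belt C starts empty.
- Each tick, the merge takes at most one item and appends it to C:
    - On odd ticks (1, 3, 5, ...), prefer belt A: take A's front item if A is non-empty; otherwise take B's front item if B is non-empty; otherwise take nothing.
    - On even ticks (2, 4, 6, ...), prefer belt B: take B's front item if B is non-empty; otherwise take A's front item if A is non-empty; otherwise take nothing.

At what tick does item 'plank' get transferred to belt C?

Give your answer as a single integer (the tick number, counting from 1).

Answer: 3

Derivation:
Tick 1: prefer A, take gear from A; A=[plank,reel,keg] B=[tube,disk] C=[gear]
Tick 2: prefer B, take tube from B; A=[plank,reel,keg] B=[disk] C=[gear,tube]
Tick 3: prefer A, take plank from A; A=[reel,keg] B=[disk] C=[gear,tube,plank]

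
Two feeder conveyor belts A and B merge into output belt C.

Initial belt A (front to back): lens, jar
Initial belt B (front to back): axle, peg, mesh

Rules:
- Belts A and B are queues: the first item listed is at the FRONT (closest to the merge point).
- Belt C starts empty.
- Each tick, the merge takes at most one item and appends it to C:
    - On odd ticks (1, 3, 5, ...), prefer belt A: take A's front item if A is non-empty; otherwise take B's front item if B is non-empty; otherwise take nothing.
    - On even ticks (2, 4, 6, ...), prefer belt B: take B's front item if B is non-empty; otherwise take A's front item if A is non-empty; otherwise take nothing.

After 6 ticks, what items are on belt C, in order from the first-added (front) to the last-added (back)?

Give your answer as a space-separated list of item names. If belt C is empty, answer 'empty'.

Answer: lens axle jar peg mesh

Derivation:
Tick 1: prefer A, take lens from A; A=[jar] B=[axle,peg,mesh] C=[lens]
Tick 2: prefer B, take axle from B; A=[jar] B=[peg,mesh] C=[lens,axle]
Tick 3: prefer A, take jar from A; A=[-] B=[peg,mesh] C=[lens,axle,jar]
Tick 4: prefer B, take peg from B; A=[-] B=[mesh] C=[lens,axle,jar,peg]
Tick 5: prefer A, take mesh from B; A=[-] B=[-] C=[lens,axle,jar,peg,mesh]
Tick 6: prefer B, both empty, nothing taken; A=[-] B=[-] C=[lens,axle,jar,peg,mesh]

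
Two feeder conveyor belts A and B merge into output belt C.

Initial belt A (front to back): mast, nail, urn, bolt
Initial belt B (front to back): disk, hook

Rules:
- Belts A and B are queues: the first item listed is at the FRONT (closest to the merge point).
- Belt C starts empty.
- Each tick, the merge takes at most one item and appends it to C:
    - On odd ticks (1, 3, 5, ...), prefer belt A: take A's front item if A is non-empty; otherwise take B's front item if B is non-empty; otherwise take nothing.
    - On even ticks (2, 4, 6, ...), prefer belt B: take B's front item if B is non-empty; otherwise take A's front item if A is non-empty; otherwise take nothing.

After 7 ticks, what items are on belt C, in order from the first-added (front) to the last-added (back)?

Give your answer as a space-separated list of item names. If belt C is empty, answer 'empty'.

Answer: mast disk nail hook urn bolt

Derivation:
Tick 1: prefer A, take mast from A; A=[nail,urn,bolt] B=[disk,hook] C=[mast]
Tick 2: prefer B, take disk from B; A=[nail,urn,bolt] B=[hook] C=[mast,disk]
Tick 3: prefer A, take nail from A; A=[urn,bolt] B=[hook] C=[mast,disk,nail]
Tick 4: prefer B, take hook from B; A=[urn,bolt] B=[-] C=[mast,disk,nail,hook]
Tick 5: prefer A, take urn from A; A=[bolt] B=[-] C=[mast,disk,nail,hook,urn]
Tick 6: prefer B, take bolt from A; A=[-] B=[-] C=[mast,disk,nail,hook,urn,bolt]
Tick 7: prefer A, both empty, nothing taken; A=[-] B=[-] C=[mast,disk,nail,hook,urn,bolt]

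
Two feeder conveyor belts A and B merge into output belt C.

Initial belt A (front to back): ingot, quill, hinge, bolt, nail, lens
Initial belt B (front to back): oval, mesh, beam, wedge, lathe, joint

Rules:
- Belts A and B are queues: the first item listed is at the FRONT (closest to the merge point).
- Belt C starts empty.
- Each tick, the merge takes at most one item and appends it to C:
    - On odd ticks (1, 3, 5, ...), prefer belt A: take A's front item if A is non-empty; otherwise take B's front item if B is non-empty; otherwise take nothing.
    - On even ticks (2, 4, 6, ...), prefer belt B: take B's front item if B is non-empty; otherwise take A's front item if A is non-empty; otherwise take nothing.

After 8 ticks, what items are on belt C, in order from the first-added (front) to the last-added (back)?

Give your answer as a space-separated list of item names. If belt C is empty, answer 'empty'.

Tick 1: prefer A, take ingot from A; A=[quill,hinge,bolt,nail,lens] B=[oval,mesh,beam,wedge,lathe,joint] C=[ingot]
Tick 2: prefer B, take oval from B; A=[quill,hinge,bolt,nail,lens] B=[mesh,beam,wedge,lathe,joint] C=[ingot,oval]
Tick 3: prefer A, take quill from A; A=[hinge,bolt,nail,lens] B=[mesh,beam,wedge,lathe,joint] C=[ingot,oval,quill]
Tick 4: prefer B, take mesh from B; A=[hinge,bolt,nail,lens] B=[beam,wedge,lathe,joint] C=[ingot,oval,quill,mesh]
Tick 5: prefer A, take hinge from A; A=[bolt,nail,lens] B=[beam,wedge,lathe,joint] C=[ingot,oval,quill,mesh,hinge]
Tick 6: prefer B, take beam from B; A=[bolt,nail,lens] B=[wedge,lathe,joint] C=[ingot,oval,quill,mesh,hinge,beam]
Tick 7: prefer A, take bolt from A; A=[nail,lens] B=[wedge,lathe,joint] C=[ingot,oval,quill,mesh,hinge,beam,bolt]
Tick 8: prefer B, take wedge from B; A=[nail,lens] B=[lathe,joint] C=[ingot,oval,quill,mesh,hinge,beam,bolt,wedge]

Answer: ingot oval quill mesh hinge beam bolt wedge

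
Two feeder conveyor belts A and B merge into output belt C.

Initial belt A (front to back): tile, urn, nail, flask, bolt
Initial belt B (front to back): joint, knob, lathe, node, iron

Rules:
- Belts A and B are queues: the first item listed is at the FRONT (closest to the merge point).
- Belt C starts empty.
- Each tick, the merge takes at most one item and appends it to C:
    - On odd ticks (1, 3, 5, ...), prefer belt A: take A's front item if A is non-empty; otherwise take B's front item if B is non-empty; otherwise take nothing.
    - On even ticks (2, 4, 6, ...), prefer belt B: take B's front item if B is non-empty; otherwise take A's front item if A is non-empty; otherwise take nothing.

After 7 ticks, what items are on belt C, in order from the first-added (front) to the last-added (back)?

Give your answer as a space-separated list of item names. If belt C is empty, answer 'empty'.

Tick 1: prefer A, take tile from A; A=[urn,nail,flask,bolt] B=[joint,knob,lathe,node,iron] C=[tile]
Tick 2: prefer B, take joint from B; A=[urn,nail,flask,bolt] B=[knob,lathe,node,iron] C=[tile,joint]
Tick 3: prefer A, take urn from A; A=[nail,flask,bolt] B=[knob,lathe,node,iron] C=[tile,joint,urn]
Tick 4: prefer B, take knob from B; A=[nail,flask,bolt] B=[lathe,node,iron] C=[tile,joint,urn,knob]
Tick 5: prefer A, take nail from A; A=[flask,bolt] B=[lathe,node,iron] C=[tile,joint,urn,knob,nail]
Tick 6: prefer B, take lathe from B; A=[flask,bolt] B=[node,iron] C=[tile,joint,urn,knob,nail,lathe]
Tick 7: prefer A, take flask from A; A=[bolt] B=[node,iron] C=[tile,joint,urn,knob,nail,lathe,flask]

Answer: tile joint urn knob nail lathe flask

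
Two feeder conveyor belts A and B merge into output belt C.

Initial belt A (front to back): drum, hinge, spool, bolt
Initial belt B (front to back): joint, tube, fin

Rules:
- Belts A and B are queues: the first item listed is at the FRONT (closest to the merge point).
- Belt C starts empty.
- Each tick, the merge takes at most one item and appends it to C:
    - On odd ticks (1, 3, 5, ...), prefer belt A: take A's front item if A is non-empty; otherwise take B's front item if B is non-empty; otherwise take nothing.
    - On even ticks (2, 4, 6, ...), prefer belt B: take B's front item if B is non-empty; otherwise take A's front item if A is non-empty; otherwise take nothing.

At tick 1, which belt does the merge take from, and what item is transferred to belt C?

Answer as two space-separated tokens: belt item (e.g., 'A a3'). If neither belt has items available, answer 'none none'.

Tick 1: prefer A, take drum from A; A=[hinge,spool,bolt] B=[joint,tube,fin] C=[drum]

Answer: A drum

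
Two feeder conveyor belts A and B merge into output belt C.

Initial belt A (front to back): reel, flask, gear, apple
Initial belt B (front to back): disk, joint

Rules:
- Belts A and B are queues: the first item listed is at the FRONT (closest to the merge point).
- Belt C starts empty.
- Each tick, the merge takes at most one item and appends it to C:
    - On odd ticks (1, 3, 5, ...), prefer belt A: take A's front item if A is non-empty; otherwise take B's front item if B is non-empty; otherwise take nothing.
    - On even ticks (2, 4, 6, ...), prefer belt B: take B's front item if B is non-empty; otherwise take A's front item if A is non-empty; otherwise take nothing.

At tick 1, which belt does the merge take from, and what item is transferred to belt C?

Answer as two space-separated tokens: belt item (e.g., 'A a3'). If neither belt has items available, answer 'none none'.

Answer: A reel

Derivation:
Tick 1: prefer A, take reel from A; A=[flask,gear,apple] B=[disk,joint] C=[reel]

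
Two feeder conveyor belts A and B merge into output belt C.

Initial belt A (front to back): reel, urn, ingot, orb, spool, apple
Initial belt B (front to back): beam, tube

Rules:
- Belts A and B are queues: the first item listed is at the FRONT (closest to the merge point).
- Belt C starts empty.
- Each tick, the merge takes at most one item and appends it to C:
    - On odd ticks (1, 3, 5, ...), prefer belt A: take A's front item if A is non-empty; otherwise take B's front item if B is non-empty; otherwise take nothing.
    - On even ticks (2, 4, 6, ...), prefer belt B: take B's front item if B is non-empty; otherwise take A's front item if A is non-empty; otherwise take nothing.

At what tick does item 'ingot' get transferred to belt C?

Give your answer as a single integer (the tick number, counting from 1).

Answer: 5

Derivation:
Tick 1: prefer A, take reel from A; A=[urn,ingot,orb,spool,apple] B=[beam,tube] C=[reel]
Tick 2: prefer B, take beam from B; A=[urn,ingot,orb,spool,apple] B=[tube] C=[reel,beam]
Tick 3: prefer A, take urn from A; A=[ingot,orb,spool,apple] B=[tube] C=[reel,beam,urn]
Tick 4: prefer B, take tube from B; A=[ingot,orb,spool,apple] B=[-] C=[reel,beam,urn,tube]
Tick 5: prefer A, take ingot from A; A=[orb,spool,apple] B=[-] C=[reel,beam,urn,tube,ingot]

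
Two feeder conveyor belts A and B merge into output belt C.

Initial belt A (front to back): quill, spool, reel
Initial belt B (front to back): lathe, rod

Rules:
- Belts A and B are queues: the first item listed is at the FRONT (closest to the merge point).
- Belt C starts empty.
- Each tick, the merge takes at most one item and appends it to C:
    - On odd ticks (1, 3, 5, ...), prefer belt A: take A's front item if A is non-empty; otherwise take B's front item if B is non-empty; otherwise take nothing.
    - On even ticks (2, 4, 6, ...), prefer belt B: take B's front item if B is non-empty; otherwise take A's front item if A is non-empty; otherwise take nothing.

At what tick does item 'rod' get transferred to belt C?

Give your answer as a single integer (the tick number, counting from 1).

Answer: 4

Derivation:
Tick 1: prefer A, take quill from A; A=[spool,reel] B=[lathe,rod] C=[quill]
Tick 2: prefer B, take lathe from B; A=[spool,reel] B=[rod] C=[quill,lathe]
Tick 3: prefer A, take spool from A; A=[reel] B=[rod] C=[quill,lathe,spool]
Tick 4: prefer B, take rod from B; A=[reel] B=[-] C=[quill,lathe,spool,rod]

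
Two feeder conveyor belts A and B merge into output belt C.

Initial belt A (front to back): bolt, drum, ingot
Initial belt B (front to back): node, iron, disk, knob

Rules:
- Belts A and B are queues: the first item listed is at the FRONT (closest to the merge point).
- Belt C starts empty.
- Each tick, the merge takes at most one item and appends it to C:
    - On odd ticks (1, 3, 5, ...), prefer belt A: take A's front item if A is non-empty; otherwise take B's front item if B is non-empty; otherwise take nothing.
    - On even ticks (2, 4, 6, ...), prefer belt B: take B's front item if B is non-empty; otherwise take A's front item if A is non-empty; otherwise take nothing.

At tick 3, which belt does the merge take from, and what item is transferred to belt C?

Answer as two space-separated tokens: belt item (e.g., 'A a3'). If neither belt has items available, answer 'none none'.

Answer: A drum

Derivation:
Tick 1: prefer A, take bolt from A; A=[drum,ingot] B=[node,iron,disk,knob] C=[bolt]
Tick 2: prefer B, take node from B; A=[drum,ingot] B=[iron,disk,knob] C=[bolt,node]
Tick 3: prefer A, take drum from A; A=[ingot] B=[iron,disk,knob] C=[bolt,node,drum]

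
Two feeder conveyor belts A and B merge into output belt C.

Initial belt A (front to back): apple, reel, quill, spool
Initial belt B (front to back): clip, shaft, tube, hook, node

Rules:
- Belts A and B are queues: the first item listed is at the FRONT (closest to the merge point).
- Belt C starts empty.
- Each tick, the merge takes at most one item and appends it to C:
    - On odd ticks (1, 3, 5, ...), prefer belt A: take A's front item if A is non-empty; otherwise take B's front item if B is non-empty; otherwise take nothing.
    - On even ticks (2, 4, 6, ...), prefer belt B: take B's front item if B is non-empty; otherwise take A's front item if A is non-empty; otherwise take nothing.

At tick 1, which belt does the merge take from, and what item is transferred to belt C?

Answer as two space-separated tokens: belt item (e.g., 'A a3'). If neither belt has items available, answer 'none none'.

Answer: A apple

Derivation:
Tick 1: prefer A, take apple from A; A=[reel,quill,spool] B=[clip,shaft,tube,hook,node] C=[apple]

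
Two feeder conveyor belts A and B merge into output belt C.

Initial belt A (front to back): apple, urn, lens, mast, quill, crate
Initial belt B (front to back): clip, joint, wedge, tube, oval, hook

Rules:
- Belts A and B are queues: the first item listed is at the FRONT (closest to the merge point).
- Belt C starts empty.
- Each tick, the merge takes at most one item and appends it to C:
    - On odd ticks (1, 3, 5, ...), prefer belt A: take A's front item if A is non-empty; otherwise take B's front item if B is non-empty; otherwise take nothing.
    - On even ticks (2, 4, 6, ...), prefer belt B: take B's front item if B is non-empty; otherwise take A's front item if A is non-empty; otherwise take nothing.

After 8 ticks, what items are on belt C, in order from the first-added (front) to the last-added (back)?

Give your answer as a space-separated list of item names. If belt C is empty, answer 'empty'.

Tick 1: prefer A, take apple from A; A=[urn,lens,mast,quill,crate] B=[clip,joint,wedge,tube,oval,hook] C=[apple]
Tick 2: prefer B, take clip from B; A=[urn,lens,mast,quill,crate] B=[joint,wedge,tube,oval,hook] C=[apple,clip]
Tick 3: prefer A, take urn from A; A=[lens,mast,quill,crate] B=[joint,wedge,tube,oval,hook] C=[apple,clip,urn]
Tick 4: prefer B, take joint from B; A=[lens,mast,quill,crate] B=[wedge,tube,oval,hook] C=[apple,clip,urn,joint]
Tick 5: prefer A, take lens from A; A=[mast,quill,crate] B=[wedge,tube,oval,hook] C=[apple,clip,urn,joint,lens]
Tick 6: prefer B, take wedge from B; A=[mast,quill,crate] B=[tube,oval,hook] C=[apple,clip,urn,joint,lens,wedge]
Tick 7: prefer A, take mast from A; A=[quill,crate] B=[tube,oval,hook] C=[apple,clip,urn,joint,lens,wedge,mast]
Tick 8: prefer B, take tube from B; A=[quill,crate] B=[oval,hook] C=[apple,clip,urn,joint,lens,wedge,mast,tube]

Answer: apple clip urn joint lens wedge mast tube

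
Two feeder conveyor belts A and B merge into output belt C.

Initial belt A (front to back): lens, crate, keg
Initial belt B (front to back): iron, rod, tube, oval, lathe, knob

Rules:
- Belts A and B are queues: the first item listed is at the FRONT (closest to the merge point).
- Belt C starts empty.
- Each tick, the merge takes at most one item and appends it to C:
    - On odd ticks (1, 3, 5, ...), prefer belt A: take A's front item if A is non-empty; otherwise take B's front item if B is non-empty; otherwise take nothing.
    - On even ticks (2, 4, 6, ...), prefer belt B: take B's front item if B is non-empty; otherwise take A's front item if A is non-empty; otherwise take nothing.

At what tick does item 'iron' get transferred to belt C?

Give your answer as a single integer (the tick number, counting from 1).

Answer: 2

Derivation:
Tick 1: prefer A, take lens from A; A=[crate,keg] B=[iron,rod,tube,oval,lathe,knob] C=[lens]
Tick 2: prefer B, take iron from B; A=[crate,keg] B=[rod,tube,oval,lathe,knob] C=[lens,iron]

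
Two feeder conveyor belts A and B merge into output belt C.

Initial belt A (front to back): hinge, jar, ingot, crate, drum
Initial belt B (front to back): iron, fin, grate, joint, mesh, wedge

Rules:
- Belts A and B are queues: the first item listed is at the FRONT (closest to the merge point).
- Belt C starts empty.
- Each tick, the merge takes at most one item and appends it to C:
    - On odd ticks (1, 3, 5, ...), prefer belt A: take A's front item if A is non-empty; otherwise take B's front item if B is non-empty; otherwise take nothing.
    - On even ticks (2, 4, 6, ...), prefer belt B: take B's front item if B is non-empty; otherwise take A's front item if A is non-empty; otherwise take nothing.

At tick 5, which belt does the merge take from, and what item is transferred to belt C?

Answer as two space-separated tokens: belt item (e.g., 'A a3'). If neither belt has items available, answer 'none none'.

Answer: A ingot

Derivation:
Tick 1: prefer A, take hinge from A; A=[jar,ingot,crate,drum] B=[iron,fin,grate,joint,mesh,wedge] C=[hinge]
Tick 2: prefer B, take iron from B; A=[jar,ingot,crate,drum] B=[fin,grate,joint,mesh,wedge] C=[hinge,iron]
Tick 3: prefer A, take jar from A; A=[ingot,crate,drum] B=[fin,grate,joint,mesh,wedge] C=[hinge,iron,jar]
Tick 4: prefer B, take fin from B; A=[ingot,crate,drum] B=[grate,joint,mesh,wedge] C=[hinge,iron,jar,fin]
Tick 5: prefer A, take ingot from A; A=[crate,drum] B=[grate,joint,mesh,wedge] C=[hinge,iron,jar,fin,ingot]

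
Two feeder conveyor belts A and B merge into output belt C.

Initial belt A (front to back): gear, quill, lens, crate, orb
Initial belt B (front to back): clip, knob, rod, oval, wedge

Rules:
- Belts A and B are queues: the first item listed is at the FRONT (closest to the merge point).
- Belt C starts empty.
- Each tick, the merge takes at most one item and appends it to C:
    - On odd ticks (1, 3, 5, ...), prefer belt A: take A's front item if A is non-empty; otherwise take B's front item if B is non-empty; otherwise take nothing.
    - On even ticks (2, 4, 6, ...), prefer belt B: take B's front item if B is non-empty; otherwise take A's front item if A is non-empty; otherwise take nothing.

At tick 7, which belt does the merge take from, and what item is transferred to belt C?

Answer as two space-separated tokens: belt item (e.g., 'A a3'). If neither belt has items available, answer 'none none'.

Tick 1: prefer A, take gear from A; A=[quill,lens,crate,orb] B=[clip,knob,rod,oval,wedge] C=[gear]
Tick 2: prefer B, take clip from B; A=[quill,lens,crate,orb] B=[knob,rod,oval,wedge] C=[gear,clip]
Tick 3: prefer A, take quill from A; A=[lens,crate,orb] B=[knob,rod,oval,wedge] C=[gear,clip,quill]
Tick 4: prefer B, take knob from B; A=[lens,crate,orb] B=[rod,oval,wedge] C=[gear,clip,quill,knob]
Tick 5: prefer A, take lens from A; A=[crate,orb] B=[rod,oval,wedge] C=[gear,clip,quill,knob,lens]
Tick 6: prefer B, take rod from B; A=[crate,orb] B=[oval,wedge] C=[gear,clip,quill,knob,lens,rod]
Tick 7: prefer A, take crate from A; A=[orb] B=[oval,wedge] C=[gear,clip,quill,knob,lens,rod,crate]

Answer: A crate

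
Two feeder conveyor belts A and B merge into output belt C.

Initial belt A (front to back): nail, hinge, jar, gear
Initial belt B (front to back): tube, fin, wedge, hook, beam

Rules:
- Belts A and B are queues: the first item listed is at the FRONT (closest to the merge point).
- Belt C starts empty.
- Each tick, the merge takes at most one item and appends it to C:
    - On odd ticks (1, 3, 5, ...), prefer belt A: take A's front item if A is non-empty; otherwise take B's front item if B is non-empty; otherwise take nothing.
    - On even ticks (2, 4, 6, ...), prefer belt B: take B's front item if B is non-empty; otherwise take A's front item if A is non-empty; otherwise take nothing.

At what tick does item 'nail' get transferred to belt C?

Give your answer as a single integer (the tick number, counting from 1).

Tick 1: prefer A, take nail from A; A=[hinge,jar,gear] B=[tube,fin,wedge,hook,beam] C=[nail]

Answer: 1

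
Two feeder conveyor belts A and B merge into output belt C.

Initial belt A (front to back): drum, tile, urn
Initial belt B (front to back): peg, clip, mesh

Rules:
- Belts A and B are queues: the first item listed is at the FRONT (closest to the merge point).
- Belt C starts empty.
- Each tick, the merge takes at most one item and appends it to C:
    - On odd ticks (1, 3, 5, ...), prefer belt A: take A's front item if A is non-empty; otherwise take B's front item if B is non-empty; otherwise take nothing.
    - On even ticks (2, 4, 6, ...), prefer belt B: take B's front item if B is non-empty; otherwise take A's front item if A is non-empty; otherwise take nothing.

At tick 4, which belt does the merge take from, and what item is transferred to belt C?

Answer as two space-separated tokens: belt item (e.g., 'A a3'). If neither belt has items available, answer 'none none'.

Tick 1: prefer A, take drum from A; A=[tile,urn] B=[peg,clip,mesh] C=[drum]
Tick 2: prefer B, take peg from B; A=[tile,urn] B=[clip,mesh] C=[drum,peg]
Tick 3: prefer A, take tile from A; A=[urn] B=[clip,mesh] C=[drum,peg,tile]
Tick 4: prefer B, take clip from B; A=[urn] B=[mesh] C=[drum,peg,tile,clip]

Answer: B clip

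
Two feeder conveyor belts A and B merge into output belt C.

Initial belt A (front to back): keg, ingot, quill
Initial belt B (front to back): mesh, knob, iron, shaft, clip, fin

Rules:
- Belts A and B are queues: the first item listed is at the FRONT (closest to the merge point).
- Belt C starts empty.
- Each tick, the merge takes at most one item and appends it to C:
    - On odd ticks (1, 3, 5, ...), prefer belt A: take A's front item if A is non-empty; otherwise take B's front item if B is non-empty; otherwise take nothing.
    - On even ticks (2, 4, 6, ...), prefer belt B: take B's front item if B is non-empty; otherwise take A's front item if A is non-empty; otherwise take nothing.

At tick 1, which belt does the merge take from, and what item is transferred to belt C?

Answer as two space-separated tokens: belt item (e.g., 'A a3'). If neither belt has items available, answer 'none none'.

Answer: A keg

Derivation:
Tick 1: prefer A, take keg from A; A=[ingot,quill] B=[mesh,knob,iron,shaft,clip,fin] C=[keg]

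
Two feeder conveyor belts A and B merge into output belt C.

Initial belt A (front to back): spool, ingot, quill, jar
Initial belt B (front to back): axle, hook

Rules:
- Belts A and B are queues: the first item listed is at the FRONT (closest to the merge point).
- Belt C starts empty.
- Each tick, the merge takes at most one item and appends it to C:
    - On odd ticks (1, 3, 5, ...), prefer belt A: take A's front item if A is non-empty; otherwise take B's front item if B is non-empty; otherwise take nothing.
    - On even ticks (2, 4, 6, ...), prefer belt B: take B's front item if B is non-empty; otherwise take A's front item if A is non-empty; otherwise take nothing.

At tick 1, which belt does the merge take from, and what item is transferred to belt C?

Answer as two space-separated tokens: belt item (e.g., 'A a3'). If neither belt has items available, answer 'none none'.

Tick 1: prefer A, take spool from A; A=[ingot,quill,jar] B=[axle,hook] C=[spool]

Answer: A spool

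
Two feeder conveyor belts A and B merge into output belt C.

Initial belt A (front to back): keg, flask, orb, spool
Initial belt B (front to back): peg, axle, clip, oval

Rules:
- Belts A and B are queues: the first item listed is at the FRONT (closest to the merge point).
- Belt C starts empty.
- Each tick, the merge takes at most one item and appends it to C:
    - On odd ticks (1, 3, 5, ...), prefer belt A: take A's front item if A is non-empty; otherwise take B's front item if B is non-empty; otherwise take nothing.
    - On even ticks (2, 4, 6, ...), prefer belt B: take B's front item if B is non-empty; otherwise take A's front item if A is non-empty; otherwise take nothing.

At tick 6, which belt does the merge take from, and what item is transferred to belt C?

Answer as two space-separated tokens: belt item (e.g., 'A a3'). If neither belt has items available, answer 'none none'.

Answer: B clip

Derivation:
Tick 1: prefer A, take keg from A; A=[flask,orb,spool] B=[peg,axle,clip,oval] C=[keg]
Tick 2: prefer B, take peg from B; A=[flask,orb,spool] B=[axle,clip,oval] C=[keg,peg]
Tick 3: prefer A, take flask from A; A=[orb,spool] B=[axle,clip,oval] C=[keg,peg,flask]
Tick 4: prefer B, take axle from B; A=[orb,spool] B=[clip,oval] C=[keg,peg,flask,axle]
Tick 5: prefer A, take orb from A; A=[spool] B=[clip,oval] C=[keg,peg,flask,axle,orb]
Tick 6: prefer B, take clip from B; A=[spool] B=[oval] C=[keg,peg,flask,axle,orb,clip]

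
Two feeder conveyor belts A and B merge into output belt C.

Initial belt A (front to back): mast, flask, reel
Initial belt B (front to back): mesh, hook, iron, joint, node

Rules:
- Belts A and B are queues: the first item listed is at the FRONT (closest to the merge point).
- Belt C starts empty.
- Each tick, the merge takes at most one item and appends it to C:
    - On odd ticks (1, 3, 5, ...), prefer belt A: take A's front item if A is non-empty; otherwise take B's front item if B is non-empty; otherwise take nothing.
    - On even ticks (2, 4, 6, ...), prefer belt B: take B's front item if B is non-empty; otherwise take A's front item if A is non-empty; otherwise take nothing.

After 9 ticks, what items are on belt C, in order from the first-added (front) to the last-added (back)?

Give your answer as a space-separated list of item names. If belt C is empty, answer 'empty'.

Tick 1: prefer A, take mast from A; A=[flask,reel] B=[mesh,hook,iron,joint,node] C=[mast]
Tick 2: prefer B, take mesh from B; A=[flask,reel] B=[hook,iron,joint,node] C=[mast,mesh]
Tick 3: prefer A, take flask from A; A=[reel] B=[hook,iron,joint,node] C=[mast,mesh,flask]
Tick 4: prefer B, take hook from B; A=[reel] B=[iron,joint,node] C=[mast,mesh,flask,hook]
Tick 5: prefer A, take reel from A; A=[-] B=[iron,joint,node] C=[mast,mesh,flask,hook,reel]
Tick 6: prefer B, take iron from B; A=[-] B=[joint,node] C=[mast,mesh,flask,hook,reel,iron]
Tick 7: prefer A, take joint from B; A=[-] B=[node] C=[mast,mesh,flask,hook,reel,iron,joint]
Tick 8: prefer B, take node from B; A=[-] B=[-] C=[mast,mesh,flask,hook,reel,iron,joint,node]
Tick 9: prefer A, both empty, nothing taken; A=[-] B=[-] C=[mast,mesh,flask,hook,reel,iron,joint,node]

Answer: mast mesh flask hook reel iron joint node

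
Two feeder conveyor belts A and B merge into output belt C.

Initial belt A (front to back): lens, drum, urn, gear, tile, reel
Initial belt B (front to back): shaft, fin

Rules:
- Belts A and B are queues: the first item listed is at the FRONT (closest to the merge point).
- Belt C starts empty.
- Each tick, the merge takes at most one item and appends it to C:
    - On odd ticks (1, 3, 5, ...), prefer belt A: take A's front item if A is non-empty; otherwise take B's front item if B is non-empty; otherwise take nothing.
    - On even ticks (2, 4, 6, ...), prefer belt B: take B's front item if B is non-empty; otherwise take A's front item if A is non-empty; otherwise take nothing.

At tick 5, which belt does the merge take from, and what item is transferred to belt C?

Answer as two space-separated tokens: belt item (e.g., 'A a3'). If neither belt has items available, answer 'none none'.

Answer: A urn

Derivation:
Tick 1: prefer A, take lens from A; A=[drum,urn,gear,tile,reel] B=[shaft,fin] C=[lens]
Tick 2: prefer B, take shaft from B; A=[drum,urn,gear,tile,reel] B=[fin] C=[lens,shaft]
Tick 3: prefer A, take drum from A; A=[urn,gear,tile,reel] B=[fin] C=[lens,shaft,drum]
Tick 4: prefer B, take fin from B; A=[urn,gear,tile,reel] B=[-] C=[lens,shaft,drum,fin]
Tick 5: prefer A, take urn from A; A=[gear,tile,reel] B=[-] C=[lens,shaft,drum,fin,urn]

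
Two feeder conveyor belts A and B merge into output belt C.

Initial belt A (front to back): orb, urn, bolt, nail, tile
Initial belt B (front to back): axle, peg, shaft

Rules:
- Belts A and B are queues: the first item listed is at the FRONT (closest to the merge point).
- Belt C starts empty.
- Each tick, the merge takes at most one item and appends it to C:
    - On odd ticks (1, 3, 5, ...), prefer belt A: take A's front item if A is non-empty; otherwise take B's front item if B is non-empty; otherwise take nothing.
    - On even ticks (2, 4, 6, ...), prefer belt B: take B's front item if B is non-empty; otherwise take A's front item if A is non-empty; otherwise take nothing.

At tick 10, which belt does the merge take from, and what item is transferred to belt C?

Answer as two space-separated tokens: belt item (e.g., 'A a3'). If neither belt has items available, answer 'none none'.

Answer: none none

Derivation:
Tick 1: prefer A, take orb from A; A=[urn,bolt,nail,tile] B=[axle,peg,shaft] C=[orb]
Tick 2: prefer B, take axle from B; A=[urn,bolt,nail,tile] B=[peg,shaft] C=[orb,axle]
Tick 3: prefer A, take urn from A; A=[bolt,nail,tile] B=[peg,shaft] C=[orb,axle,urn]
Tick 4: prefer B, take peg from B; A=[bolt,nail,tile] B=[shaft] C=[orb,axle,urn,peg]
Tick 5: prefer A, take bolt from A; A=[nail,tile] B=[shaft] C=[orb,axle,urn,peg,bolt]
Tick 6: prefer B, take shaft from B; A=[nail,tile] B=[-] C=[orb,axle,urn,peg,bolt,shaft]
Tick 7: prefer A, take nail from A; A=[tile] B=[-] C=[orb,axle,urn,peg,bolt,shaft,nail]
Tick 8: prefer B, take tile from A; A=[-] B=[-] C=[orb,axle,urn,peg,bolt,shaft,nail,tile]
Tick 9: prefer A, both empty, nothing taken; A=[-] B=[-] C=[orb,axle,urn,peg,bolt,shaft,nail,tile]
Tick 10: prefer B, both empty, nothing taken; A=[-] B=[-] C=[orb,axle,urn,peg,bolt,shaft,nail,tile]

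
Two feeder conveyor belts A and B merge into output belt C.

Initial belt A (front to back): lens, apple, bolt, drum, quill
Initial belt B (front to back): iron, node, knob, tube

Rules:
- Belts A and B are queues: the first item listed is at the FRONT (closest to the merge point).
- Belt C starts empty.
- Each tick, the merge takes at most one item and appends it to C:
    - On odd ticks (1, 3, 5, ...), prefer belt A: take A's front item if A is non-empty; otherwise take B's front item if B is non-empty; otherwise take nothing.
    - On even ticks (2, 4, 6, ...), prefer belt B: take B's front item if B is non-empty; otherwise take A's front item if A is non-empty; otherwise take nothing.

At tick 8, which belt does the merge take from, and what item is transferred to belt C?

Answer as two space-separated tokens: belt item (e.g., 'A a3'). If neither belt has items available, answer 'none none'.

Tick 1: prefer A, take lens from A; A=[apple,bolt,drum,quill] B=[iron,node,knob,tube] C=[lens]
Tick 2: prefer B, take iron from B; A=[apple,bolt,drum,quill] B=[node,knob,tube] C=[lens,iron]
Tick 3: prefer A, take apple from A; A=[bolt,drum,quill] B=[node,knob,tube] C=[lens,iron,apple]
Tick 4: prefer B, take node from B; A=[bolt,drum,quill] B=[knob,tube] C=[lens,iron,apple,node]
Tick 5: prefer A, take bolt from A; A=[drum,quill] B=[knob,tube] C=[lens,iron,apple,node,bolt]
Tick 6: prefer B, take knob from B; A=[drum,quill] B=[tube] C=[lens,iron,apple,node,bolt,knob]
Tick 7: prefer A, take drum from A; A=[quill] B=[tube] C=[lens,iron,apple,node,bolt,knob,drum]
Tick 8: prefer B, take tube from B; A=[quill] B=[-] C=[lens,iron,apple,node,bolt,knob,drum,tube]

Answer: B tube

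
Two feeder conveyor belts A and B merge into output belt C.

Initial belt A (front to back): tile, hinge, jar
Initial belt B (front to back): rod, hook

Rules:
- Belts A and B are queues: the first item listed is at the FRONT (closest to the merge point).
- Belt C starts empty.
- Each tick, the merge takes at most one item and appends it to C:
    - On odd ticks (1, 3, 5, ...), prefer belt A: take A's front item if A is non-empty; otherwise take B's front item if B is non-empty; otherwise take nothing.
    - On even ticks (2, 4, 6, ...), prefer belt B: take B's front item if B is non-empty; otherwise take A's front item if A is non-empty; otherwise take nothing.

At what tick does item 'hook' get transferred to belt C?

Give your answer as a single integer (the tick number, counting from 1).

Answer: 4

Derivation:
Tick 1: prefer A, take tile from A; A=[hinge,jar] B=[rod,hook] C=[tile]
Tick 2: prefer B, take rod from B; A=[hinge,jar] B=[hook] C=[tile,rod]
Tick 3: prefer A, take hinge from A; A=[jar] B=[hook] C=[tile,rod,hinge]
Tick 4: prefer B, take hook from B; A=[jar] B=[-] C=[tile,rod,hinge,hook]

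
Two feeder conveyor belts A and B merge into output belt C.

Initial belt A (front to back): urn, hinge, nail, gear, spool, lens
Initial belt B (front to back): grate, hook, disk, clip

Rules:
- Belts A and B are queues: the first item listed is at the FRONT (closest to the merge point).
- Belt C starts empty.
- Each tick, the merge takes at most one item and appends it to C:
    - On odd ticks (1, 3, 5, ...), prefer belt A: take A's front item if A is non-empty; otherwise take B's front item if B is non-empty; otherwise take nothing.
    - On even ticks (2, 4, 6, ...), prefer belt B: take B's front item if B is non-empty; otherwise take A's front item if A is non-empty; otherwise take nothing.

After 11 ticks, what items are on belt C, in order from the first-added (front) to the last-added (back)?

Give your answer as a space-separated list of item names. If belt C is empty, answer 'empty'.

Tick 1: prefer A, take urn from A; A=[hinge,nail,gear,spool,lens] B=[grate,hook,disk,clip] C=[urn]
Tick 2: prefer B, take grate from B; A=[hinge,nail,gear,spool,lens] B=[hook,disk,clip] C=[urn,grate]
Tick 3: prefer A, take hinge from A; A=[nail,gear,spool,lens] B=[hook,disk,clip] C=[urn,grate,hinge]
Tick 4: prefer B, take hook from B; A=[nail,gear,spool,lens] B=[disk,clip] C=[urn,grate,hinge,hook]
Tick 5: prefer A, take nail from A; A=[gear,spool,lens] B=[disk,clip] C=[urn,grate,hinge,hook,nail]
Tick 6: prefer B, take disk from B; A=[gear,spool,lens] B=[clip] C=[urn,grate,hinge,hook,nail,disk]
Tick 7: prefer A, take gear from A; A=[spool,lens] B=[clip] C=[urn,grate,hinge,hook,nail,disk,gear]
Tick 8: prefer B, take clip from B; A=[spool,lens] B=[-] C=[urn,grate,hinge,hook,nail,disk,gear,clip]
Tick 9: prefer A, take spool from A; A=[lens] B=[-] C=[urn,grate,hinge,hook,nail,disk,gear,clip,spool]
Tick 10: prefer B, take lens from A; A=[-] B=[-] C=[urn,grate,hinge,hook,nail,disk,gear,clip,spool,lens]
Tick 11: prefer A, both empty, nothing taken; A=[-] B=[-] C=[urn,grate,hinge,hook,nail,disk,gear,clip,spool,lens]

Answer: urn grate hinge hook nail disk gear clip spool lens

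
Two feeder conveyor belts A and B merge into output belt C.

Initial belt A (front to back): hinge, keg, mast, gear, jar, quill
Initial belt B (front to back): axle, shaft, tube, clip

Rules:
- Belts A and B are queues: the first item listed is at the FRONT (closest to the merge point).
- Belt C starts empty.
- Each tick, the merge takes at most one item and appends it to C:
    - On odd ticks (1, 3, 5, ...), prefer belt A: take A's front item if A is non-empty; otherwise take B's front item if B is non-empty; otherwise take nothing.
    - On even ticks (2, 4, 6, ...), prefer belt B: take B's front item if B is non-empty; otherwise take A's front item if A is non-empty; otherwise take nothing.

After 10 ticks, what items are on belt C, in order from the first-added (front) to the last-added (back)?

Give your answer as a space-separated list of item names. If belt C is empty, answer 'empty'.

Answer: hinge axle keg shaft mast tube gear clip jar quill

Derivation:
Tick 1: prefer A, take hinge from A; A=[keg,mast,gear,jar,quill] B=[axle,shaft,tube,clip] C=[hinge]
Tick 2: prefer B, take axle from B; A=[keg,mast,gear,jar,quill] B=[shaft,tube,clip] C=[hinge,axle]
Tick 3: prefer A, take keg from A; A=[mast,gear,jar,quill] B=[shaft,tube,clip] C=[hinge,axle,keg]
Tick 4: prefer B, take shaft from B; A=[mast,gear,jar,quill] B=[tube,clip] C=[hinge,axle,keg,shaft]
Tick 5: prefer A, take mast from A; A=[gear,jar,quill] B=[tube,clip] C=[hinge,axle,keg,shaft,mast]
Tick 6: prefer B, take tube from B; A=[gear,jar,quill] B=[clip] C=[hinge,axle,keg,shaft,mast,tube]
Tick 7: prefer A, take gear from A; A=[jar,quill] B=[clip] C=[hinge,axle,keg,shaft,mast,tube,gear]
Tick 8: prefer B, take clip from B; A=[jar,quill] B=[-] C=[hinge,axle,keg,shaft,mast,tube,gear,clip]
Tick 9: prefer A, take jar from A; A=[quill] B=[-] C=[hinge,axle,keg,shaft,mast,tube,gear,clip,jar]
Tick 10: prefer B, take quill from A; A=[-] B=[-] C=[hinge,axle,keg,shaft,mast,tube,gear,clip,jar,quill]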